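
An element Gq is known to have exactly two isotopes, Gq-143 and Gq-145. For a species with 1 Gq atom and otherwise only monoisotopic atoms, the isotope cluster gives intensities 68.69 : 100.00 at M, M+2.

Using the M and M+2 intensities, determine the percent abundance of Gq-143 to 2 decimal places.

Let p = fractional abundance of Gq-143. I(M+2)/I(M) = [C(1,1)·p^0·(1−p)] / p^1 = 1·(1−p)/p = 100.00/68.69 = 1.4558
(1−p)/p = 1.4558/1 = 1.4558  ⇒  p = 1/(1 + 1.4558) = 0.4072
Gq-143: 40.72%, Gq-145: 59.28%.

40.72%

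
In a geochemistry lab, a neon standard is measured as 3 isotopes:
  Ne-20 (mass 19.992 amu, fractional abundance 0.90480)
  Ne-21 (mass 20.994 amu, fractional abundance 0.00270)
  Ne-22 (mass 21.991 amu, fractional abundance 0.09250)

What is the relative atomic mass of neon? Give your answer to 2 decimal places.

Average mass = Σ (abundance × isotope mass) = 0.90480 × 19.992 + 0.00270 × 20.994 + 0.09250 × 21.991
= 18.0888 + 0.0567 + 2.0342 = 20.1797 amu

20.18 amu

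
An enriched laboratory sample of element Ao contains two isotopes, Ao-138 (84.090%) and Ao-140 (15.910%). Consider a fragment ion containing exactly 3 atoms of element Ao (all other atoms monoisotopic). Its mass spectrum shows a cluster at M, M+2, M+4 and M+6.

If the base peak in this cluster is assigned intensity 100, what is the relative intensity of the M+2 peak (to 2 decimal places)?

56.76

Binomial terms of (0.84090 + 0.15910)^3: M 0.5946, M+2 0.3375, M+4 0.0639, M+6 0.0040 → M is the base peak.
P(M) = C(3,0) × 0.84090^3 × 0.15910^0 = 1 × 0.59461116 × 1.0000 = 0.594611 (base)
P(M+2) = C(3,1) × 0.84090^2 × 0.15910^1 = 3 × 0.70711281 × 0.1591 = 0.337505
Relative intensity = 0.337505 / 0.594611 × 100 = 56.76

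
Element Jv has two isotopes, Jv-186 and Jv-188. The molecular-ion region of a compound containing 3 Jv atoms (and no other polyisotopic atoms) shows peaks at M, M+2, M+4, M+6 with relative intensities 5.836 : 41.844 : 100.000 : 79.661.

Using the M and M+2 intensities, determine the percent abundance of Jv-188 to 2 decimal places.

70.50%

If p is the fraction of Jv that is Jv-186, then I(M+2)/I(M) = [C(3,1)·p^2·(1−p)] / p^3 = 3·(1−p)/p = 41.844/5.836 = 7.1700
(1−p)/p = 7.1700/3 = 2.3900  ⇒  p = 1/(1 + 2.3900) = 0.2950
Jv-186: 29.50%, Jv-188: 70.50%.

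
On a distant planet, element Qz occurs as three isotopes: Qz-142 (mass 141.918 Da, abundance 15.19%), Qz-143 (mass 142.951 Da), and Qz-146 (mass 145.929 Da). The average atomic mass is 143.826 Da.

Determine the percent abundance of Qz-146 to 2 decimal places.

The remaining 84.81% is split between Qz-143 (fraction x) and Qz-146 (fraction 0.8481 − x).
Substituting: 142.951x + 145.929(0.8481 − x) = 122.2686558
(142.951 − 145.929)x = -1.4937291  ⇒  x = 0.50159, y = 0.34651
Qz-143: 50.16%, Qz-146: 34.65%.

34.65%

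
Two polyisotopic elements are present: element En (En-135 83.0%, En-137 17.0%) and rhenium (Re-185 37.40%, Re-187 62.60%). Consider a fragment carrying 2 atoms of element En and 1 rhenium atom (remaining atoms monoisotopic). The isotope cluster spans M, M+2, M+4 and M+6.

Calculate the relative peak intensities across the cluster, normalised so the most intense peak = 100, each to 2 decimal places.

Element En pattern (n=2): 0.6889 : 0.2822 : 0.0289
Rhenium pattern (n=1): 0.3740 : 0.6260
Convolve the two distributions (both contribute in 2-u steps):
  M: 0.6889×0.3740 = 0.257649
  M+2: 0.6889×0.6260 + 0.2822×0.3740 = 0.536794
  M+4: 0.2822×0.6260 + 0.0289×0.3740 = 0.187466
  M+6: 0.0289×0.6260 = 0.018091
Scale to base peak (0.536794) = 100: 48.00 : 100.00 : 34.92 : 3.37

48.00 : 100.00 : 34.92 : 3.37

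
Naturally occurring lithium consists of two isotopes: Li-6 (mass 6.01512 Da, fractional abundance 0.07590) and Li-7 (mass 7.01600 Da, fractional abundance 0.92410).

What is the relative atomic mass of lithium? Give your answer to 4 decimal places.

6.9400 Da

Average mass = Σ (abundance × isotope mass) = 0.07590 × 6.01512 + 0.92410 × 7.01600
= 0.456548 + 6.483486 = 6.940034 Da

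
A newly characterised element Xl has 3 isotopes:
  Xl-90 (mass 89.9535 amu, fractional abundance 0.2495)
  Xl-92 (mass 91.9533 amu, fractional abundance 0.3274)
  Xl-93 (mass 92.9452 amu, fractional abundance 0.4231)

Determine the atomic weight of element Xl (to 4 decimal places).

91.8740 amu

Average mass = Σ (abundance × isotope mass) = 0.2495 × 89.9535 + 0.3274 × 91.9533 + 0.4231 × 92.9452
= 22.44340 + 30.10551 + 39.32511 = 91.87402 amu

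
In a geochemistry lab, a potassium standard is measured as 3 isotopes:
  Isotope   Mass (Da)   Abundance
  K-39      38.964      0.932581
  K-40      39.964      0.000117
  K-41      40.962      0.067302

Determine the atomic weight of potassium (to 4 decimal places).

The abundance-weighted mean is 0.932581 × 38.964 + 0.000117 × 39.964 + 0.067302 × 40.962
= 36.33709 + 0.00468 + 2.75682 = 39.09859 Da

39.0986 Da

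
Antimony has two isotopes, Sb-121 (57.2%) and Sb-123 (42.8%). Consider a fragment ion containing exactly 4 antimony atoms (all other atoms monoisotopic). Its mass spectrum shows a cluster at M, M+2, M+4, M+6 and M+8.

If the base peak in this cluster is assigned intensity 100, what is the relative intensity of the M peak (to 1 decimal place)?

29.8

Term probabilities: M 0.1070, M+2 0.3204, M+4 0.3596, M+6 0.1794, M+8 0.0336. Base peak = M+4.
P(M+4) = C(4,2) × 0.572^2 × 0.428^2 = 6 × 0.327184 × 0.183184 = 0.359609 (base)
P(M) = C(4,0) × 0.572^4 × 0.428^0 = 1 × 0.10704937 × 1.0000 = 0.107049
Relative intensity = 0.107049 / 0.359609 × 100 = 29.8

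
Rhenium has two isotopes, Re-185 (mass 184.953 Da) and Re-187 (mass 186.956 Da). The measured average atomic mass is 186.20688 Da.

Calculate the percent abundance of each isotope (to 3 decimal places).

Let x be the fractional abundance of Re-185; then Re-187 has abundance 1 − x.
184.953·x + 186.956·(1 − x) = 186.20688
(184.953 − 186.956)·x = 186.20688 − 186.956
x = -0.74912 / -2.003 = 0.37400 → 37.400% Re-185, 62.600% Re-187.

Re-185: 37.400%, Re-187: 62.600%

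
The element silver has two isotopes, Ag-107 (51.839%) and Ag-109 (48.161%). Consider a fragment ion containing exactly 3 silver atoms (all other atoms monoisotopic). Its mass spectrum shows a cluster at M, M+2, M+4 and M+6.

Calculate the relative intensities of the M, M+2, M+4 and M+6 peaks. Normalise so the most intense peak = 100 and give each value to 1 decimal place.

35.9 : 100.0 : 92.9 : 28.8

Expanding (0.51839 + 0.48161)^3:
P(M) = 0.51839^3 = 0.139306
P(M+2) = 3 × 0.51839^2 × 0.48161^1 = 0.388267
P(M+4) = 3 × 0.51839^1 × 0.48161^2 = 0.360719
P(M+6) = 0.48161^3 = 0.111709
The M+2 peak is largest (0.388267); scaling to 100 gives 35.9 : 100.0 : 92.9 : 28.8.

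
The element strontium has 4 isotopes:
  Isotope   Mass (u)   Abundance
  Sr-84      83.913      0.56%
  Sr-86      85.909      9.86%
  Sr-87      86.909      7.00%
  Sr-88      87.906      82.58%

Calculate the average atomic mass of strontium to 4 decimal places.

The abundance-weighted mean is 0.0056 × 83.913 + 0.0986 × 85.909 + 0.0700 × 86.909 + 0.8258 × 87.906
= 0.46991 + 8.47063 + 6.08363 + 72.59277 = 87.61694 u

87.6169 u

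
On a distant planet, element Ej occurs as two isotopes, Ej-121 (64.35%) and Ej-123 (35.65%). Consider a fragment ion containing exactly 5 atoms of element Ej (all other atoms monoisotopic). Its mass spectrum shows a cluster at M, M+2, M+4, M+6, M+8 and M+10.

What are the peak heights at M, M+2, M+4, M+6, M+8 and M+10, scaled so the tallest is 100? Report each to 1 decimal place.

Each Ej atom is independently Ej-121 (p = 0.6435) or Ej-123 (q = 0.3565); the cluster is the binomial expansion (p + q)^5.
P(M) = 0.6435^5 = 0.110342
P(M+2) = 5 × 0.6435^4 × 0.3565^1 = 0.305650
P(M+4) = 10 × 0.6435^3 × 0.3565^2 = 0.338661
P(M+6) = 10 × 0.6435^2 × 0.3565^3 = 0.187619
P(M+8) = 5 × 0.6435^1 × 0.3565^4 = 0.051970
P(M+10) = 0.3565^5 = 0.005758
The M+4 peak is largest (0.338661); scaling to 100 gives 32.6 : 90.3 : 100.0 : 55.4 : 15.3 : 1.7.

32.6 : 90.3 : 100.0 : 55.4 : 15.3 : 1.7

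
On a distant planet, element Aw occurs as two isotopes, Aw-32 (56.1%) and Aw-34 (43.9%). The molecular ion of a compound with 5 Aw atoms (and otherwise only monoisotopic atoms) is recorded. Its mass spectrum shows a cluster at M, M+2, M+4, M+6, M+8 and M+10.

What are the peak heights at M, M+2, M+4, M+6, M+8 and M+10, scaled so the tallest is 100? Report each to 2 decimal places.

16.33 : 63.90 : 100.00 : 78.25 : 30.62 : 4.79

Expanding (0.561 + 0.439)^5:
P(M) = 0.561^5 = 0.055567
P(M+2) = 5 × 0.561^4 × 0.439^1 = 0.217413
P(M+4) = 10 × 0.561^3 × 0.439^2 = 0.340265
P(M+6) = 10 × 0.561^2 × 0.439^3 = 0.266268
P(M+8) = 5 × 0.561^1 × 0.439^4 = 0.104182
P(M+10) = 0.439^5 = 0.016305
The M+4 peak is largest (0.340265); scaling to 100 gives 16.33 : 63.90 : 100.00 : 78.25 : 30.62 : 4.79.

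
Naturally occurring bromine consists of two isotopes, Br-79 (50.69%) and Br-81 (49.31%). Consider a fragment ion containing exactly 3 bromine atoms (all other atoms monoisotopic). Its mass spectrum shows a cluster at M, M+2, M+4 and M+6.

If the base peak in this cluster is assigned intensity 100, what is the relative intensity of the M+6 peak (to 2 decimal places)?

31.54

Binomial terms of (0.5069 + 0.4931)^3: M 0.1302, M+2 0.3801, M+4 0.3698, M+6 0.1199 → M+2 is the base peak.
P(M+2) = C(3,1) × 0.5069^2 × 0.4931^1 = 3 × 0.25694761 × 0.4931 = 0.380103 (base)
P(M+6) = C(3,3) × 0.5069^0 × 0.4931^3 = 1 × 1.0000 × 0.11989609 = 0.119896
Relative intensity = 0.119896 / 0.380103 × 100 = 31.54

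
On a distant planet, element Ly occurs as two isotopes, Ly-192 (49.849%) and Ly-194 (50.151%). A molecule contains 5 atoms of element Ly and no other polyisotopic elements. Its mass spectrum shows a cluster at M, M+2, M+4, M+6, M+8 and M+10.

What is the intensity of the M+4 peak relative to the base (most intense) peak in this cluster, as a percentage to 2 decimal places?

99.40%

Term probabilities: M 0.0308, M+2 0.1548, M+4 0.3116, M+6 0.3134, M+8 0.1577, M+10 0.0317. Base peak = M+6.
P(M+6) = C(5,3) × 0.49849^2 × 0.50151^3 = 10 × 0.24849228 × 0.12613592 = 0.313438 (base)
P(M+4) = C(5,2) × 0.49849^3 × 0.50151^2 = 10 × 0.12387092 × 0.25151228 = 0.311551
Relative intensity = 0.311551 / 0.313438 × 100 = 99.40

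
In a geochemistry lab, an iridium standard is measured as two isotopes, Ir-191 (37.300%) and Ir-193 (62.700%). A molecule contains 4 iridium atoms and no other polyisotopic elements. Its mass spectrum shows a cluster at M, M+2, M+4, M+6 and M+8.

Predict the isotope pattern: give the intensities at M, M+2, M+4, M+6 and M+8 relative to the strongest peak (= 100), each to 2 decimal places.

5.26 : 35.39 : 89.23 : 100.00 : 42.02

The 4 Ir atoms are independent, so intensities follow the terms of (0.37300 + 0.62700)^4.
P(M) = 0.37300^4 = 0.019357
P(M+2) = 4 × 0.37300^3 × 0.62700^1 = 0.130153
P(M+4) = 6 × 0.37300^2 × 0.62700^2 = 0.328174
P(M+6) = 4 × 0.37300^1 × 0.62700^3 = 0.367766
P(M+8) = 0.62700^4 = 0.154550
The M+6 peak is largest (0.367766); scaling to 100 gives 5.26 : 35.39 : 89.23 : 100.00 : 42.02.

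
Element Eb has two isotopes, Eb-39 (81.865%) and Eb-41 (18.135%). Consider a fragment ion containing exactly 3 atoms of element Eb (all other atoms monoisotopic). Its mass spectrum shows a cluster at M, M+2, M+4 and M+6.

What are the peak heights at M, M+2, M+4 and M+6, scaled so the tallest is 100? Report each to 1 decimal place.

100.0 : 66.5 : 14.7 : 1.1

Expanding (0.81865 + 0.18135)^3:
P(M) = 0.81865^3 = 0.548649
P(M+2) = 3 × 0.81865^2 × 0.18135^1 = 0.364616
P(M+4) = 3 × 0.81865^1 × 0.18135^2 = 0.080771
P(M+6) = 0.18135^3 = 0.005964
The M peak is largest (0.548649); scaling to 100 gives 100.0 : 66.5 : 14.7 : 1.1.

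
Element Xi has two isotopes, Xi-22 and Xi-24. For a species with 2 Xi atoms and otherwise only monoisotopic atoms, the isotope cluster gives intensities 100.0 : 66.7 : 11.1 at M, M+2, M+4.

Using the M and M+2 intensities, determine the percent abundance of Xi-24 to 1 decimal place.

25.0%

Let p = fractional abundance of Xi-22. I(M+2)/I(M) = [C(2,1)·p^1·(1−p)] / p^2 = 2·(1−p)/p = 66.7/100.0 = 0.6670
(1−p)/p = 0.6670/2 = 0.3335  ⇒  p = 1/(1 + 0.3335) = 0.7499
Xi-22: 75.0%, Xi-24: 25.0%.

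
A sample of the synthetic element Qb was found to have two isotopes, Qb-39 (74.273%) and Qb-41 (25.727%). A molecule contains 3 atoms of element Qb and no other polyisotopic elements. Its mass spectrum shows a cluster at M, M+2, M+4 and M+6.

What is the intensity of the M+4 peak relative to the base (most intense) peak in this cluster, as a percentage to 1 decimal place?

34.6%

(0.74273 + 0.25727)^3 gives M 0.4097, M+2 0.4258, M+4 0.1475, M+6 0.0170; the largest is M+2.
P(M+2) = C(3,1) × 0.74273^2 × 0.25727^1 = 3 × 0.55164785 × 0.25727 = 0.425767 (base)
P(M+4) = C(3,2) × 0.74273^1 × 0.25727^2 = 3 × 0.74273 × 0.06618785 = 0.147479
Relative intensity = 0.147479 / 0.425767 × 100 = 34.6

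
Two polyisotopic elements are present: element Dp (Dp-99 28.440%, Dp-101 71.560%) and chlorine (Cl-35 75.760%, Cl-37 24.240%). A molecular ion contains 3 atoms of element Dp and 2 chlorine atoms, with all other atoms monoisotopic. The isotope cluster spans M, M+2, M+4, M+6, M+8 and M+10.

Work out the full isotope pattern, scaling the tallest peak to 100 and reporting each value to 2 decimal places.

3.47 : 28.38 : 82.91 : 100.00 : 42.06 : 5.65

Element Dp pattern (n=3): 0.02300323 : 0.1736404 : 0.43690952 : 0.36644685
Chlorine pattern (n=2): 0.57395776 : 0.36728448 : 0.05875776
Convolve the two distributions (both contribute in 2-u steps):
  M: 0.02300323×0.57395776 = 0.013203
  M+2: 0.02300323×0.36728448 + 0.1736404×0.57395776 = 0.108111
  M+4: 0.02300323×0.05875776 + 0.1736404×0.36728448 + 0.43690952×0.57395776 = 0.315895
  M+6: 0.1736404×0.05875776 + 0.43690952×0.36728448 + 0.36644685×0.57395776 = 0.380998
  M+8: 0.43690952×0.05875776 + 0.36644685×0.36728448 = 0.160262
  M+10: 0.36644685×0.05875776 = 0.021532
Scale to base peak (0.380998) = 100: 3.47 : 28.38 : 82.91 : 100.00 : 42.06 : 5.65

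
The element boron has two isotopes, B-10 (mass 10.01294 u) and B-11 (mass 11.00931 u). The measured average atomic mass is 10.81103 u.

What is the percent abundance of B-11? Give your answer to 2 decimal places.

Writing the weighted mean with unknown fraction x of B-10:
10.01294·x + 11.00931·(1 − x) = 10.81103
(10.01294 − 11.00931)·x = 10.81103 − 11.00931
x = -0.19828 / -0.99637 = 0.19900 → 19.90% B-10, 80.10% B-11.

80.10%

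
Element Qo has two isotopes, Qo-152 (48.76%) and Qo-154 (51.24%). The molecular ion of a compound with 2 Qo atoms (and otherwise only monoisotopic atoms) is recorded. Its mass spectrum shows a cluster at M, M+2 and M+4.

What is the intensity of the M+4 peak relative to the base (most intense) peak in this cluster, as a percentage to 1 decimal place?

52.5%

Term probabilities: M 0.2378, M+2 0.4997, M+4 0.2626. Base peak = M+2.
P(M+2) = C(2,1) × 0.4876^1 × 0.5124^1 = 2 × 0.4876 × 0.5124 = 0.499692 (base)
P(M+4) = C(2,2) × 0.4876^0 × 0.5124^2 = 1 × 1.0000 × 0.26255376 = 0.262554
Relative intensity = 0.262554 / 0.499692 × 100 = 52.5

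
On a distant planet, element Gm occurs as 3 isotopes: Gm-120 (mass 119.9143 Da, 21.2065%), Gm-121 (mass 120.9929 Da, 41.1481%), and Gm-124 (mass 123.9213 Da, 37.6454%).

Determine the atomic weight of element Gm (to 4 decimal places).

121.8666 Da

Ar = Σ fᵢ·mᵢ = 0.212065 × 119.9143 + 0.411481 × 120.9929 + 0.376454 × 123.9213
= 25.42963 + 49.78628 + 46.65067 = 121.86658 Da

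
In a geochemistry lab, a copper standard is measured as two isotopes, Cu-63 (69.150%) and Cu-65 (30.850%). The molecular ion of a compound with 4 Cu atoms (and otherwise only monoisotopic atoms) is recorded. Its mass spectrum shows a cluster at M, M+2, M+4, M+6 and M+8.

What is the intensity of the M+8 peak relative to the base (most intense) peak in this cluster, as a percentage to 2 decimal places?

(0.69150 + 0.30850)^4 gives M 0.2286, M+2 0.4080, M+4 0.2731, M+6 0.0812, M+8 0.0091; the largest is M+2.
P(M+2) = C(4,1) × 0.69150^3 × 0.30850^1 = 4 × 0.33065611 × 0.3085 = 0.408030 (base)
P(M+8) = C(4,4) × 0.69150^0 × 0.30850^4 = 1 × 1.0000 × 0.00905776 = 0.009058
Relative intensity = 0.009058 / 0.408030 × 100 = 2.22

2.22%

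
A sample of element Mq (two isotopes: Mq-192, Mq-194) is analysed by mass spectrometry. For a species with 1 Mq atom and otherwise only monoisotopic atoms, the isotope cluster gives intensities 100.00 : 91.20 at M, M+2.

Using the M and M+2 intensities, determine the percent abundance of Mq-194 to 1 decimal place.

Write p for the Mq-192 fraction. I(M+2)/I(M) = [C(1,1)·p^0·(1−p)] / p^1 = 1·(1−p)/p = 91.20/100.00 = 0.9120
(1−p)/p = 0.9120/1 = 0.9120  ⇒  p = 1/(1 + 0.9120) = 0.5230
Mq-192: 52.3%, Mq-194: 47.7%.

47.7%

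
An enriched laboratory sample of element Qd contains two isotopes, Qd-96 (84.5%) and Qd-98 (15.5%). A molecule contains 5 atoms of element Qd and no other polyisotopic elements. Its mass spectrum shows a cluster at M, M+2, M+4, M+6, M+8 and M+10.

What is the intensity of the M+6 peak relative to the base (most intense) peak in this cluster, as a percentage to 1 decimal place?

6.2%

Binomial terms of (0.845 + 0.155)^5: M 0.4308, M+2 0.3951, M+4 0.1450, M+6 0.0266, M+8 0.0024, M+10 0.0001 → M is the base peak.
P(M) = C(5,0) × 0.845^5 × 0.155^0 = 1 × 0.43080779 × 1.0000 = 0.430808 (base)
P(M+6) = C(5,3) × 0.845^2 × 0.155^3 = 10 × 0.714025 × 0.00372388 = 0.026589
Relative intensity = 0.026589 / 0.430808 × 100 = 6.2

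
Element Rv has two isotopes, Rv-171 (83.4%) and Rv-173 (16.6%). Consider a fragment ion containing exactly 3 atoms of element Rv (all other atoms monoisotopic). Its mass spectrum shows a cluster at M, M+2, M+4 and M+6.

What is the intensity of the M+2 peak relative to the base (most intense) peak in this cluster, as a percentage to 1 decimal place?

Binomial terms of (0.834 + 0.166)^3: M 0.5801, M+2 0.3464, M+4 0.0689, M+6 0.0046 → M is the base peak.
P(M) = C(3,0) × 0.834^3 × 0.166^0 = 1 × 0.5800937 × 1.0000 = 0.580094 (base)
P(M+2) = C(3,1) × 0.834^2 × 0.166^1 = 3 × 0.695556 × 0.1660 = 0.346387
Relative intensity = 0.346387 / 0.580094 × 100 = 59.7

59.7%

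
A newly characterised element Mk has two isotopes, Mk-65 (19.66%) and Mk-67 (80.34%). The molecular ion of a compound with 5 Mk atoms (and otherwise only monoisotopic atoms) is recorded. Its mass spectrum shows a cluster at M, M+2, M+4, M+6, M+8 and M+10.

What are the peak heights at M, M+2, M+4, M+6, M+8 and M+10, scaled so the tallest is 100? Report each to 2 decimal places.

Each Mk atom is independently Mk-65 (p = 0.1966) or Mk-67 (q = 0.8034); the cluster is the binomial expansion (p + q)^5.
P(M) = 0.1966^5 = 0.000294
P(M+2) = 5 × 0.1966^4 × 0.8034^1 = 0.006001
P(M+4) = 10 × 0.1966^3 × 0.8034^2 = 0.049047
P(M+6) = 10 × 0.1966^2 × 0.8034^3 = 0.200430
P(M+8) = 5 × 0.1966^1 × 0.8034^4 = 0.409525
P(M+10) = 0.8034^5 = 0.334703
The M+8 peak is largest (0.409525); scaling to 100 gives 0.07 : 1.47 : 11.98 : 48.94 : 100.00 : 81.73.

0.07 : 1.47 : 11.98 : 48.94 : 100.00 : 81.73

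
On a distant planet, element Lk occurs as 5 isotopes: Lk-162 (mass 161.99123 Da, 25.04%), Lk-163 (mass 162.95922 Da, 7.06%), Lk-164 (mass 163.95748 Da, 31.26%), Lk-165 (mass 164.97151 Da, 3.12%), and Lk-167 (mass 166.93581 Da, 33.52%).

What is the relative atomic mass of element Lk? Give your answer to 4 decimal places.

Ar = Σ fᵢ·mᵢ = 0.2504 × 161.99123 + 0.0706 × 162.95922 + 0.3126 × 163.95748 + 0.0312 × 164.97151 + 0.3352 × 166.93581
= 40.562604 + 11.504921 + 51.253108 + 5.147111 + 55.956884 = 164.424628 Da

164.4246 Da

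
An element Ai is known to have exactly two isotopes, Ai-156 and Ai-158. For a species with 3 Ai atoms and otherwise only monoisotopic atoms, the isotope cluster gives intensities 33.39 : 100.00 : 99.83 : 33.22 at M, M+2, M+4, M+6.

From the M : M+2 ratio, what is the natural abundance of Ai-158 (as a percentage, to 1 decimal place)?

50.0%

Let p = fractional abundance of Ai-156. I(M+2)/I(M) = [C(3,1)·p^2·(1−p)] / p^3 = 3·(1−p)/p = 100.00/33.39 = 2.9949
(1−p)/p = 2.9949/3 = 0.9983  ⇒  p = 1/(1 + 0.9983) = 0.5004
Ai-156: 50.0%, Ai-158: 50.0%.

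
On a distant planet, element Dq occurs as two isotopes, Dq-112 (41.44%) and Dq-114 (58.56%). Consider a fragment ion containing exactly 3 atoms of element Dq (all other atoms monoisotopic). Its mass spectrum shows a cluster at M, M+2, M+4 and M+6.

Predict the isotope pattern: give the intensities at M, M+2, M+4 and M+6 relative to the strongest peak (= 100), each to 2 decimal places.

16.69 : 70.77 : 100.00 : 47.10

The 3 Dq atoms are independent, so intensities follow the terms of (0.4144 + 0.5856)^3.
P(M) = 0.4144^3 = 0.071164
P(M+2) = 3 × 0.4144^2 × 0.5856^1 = 0.301691
P(M+4) = 3 × 0.4144^1 × 0.5856^2 = 0.426327
P(M+6) = 0.5856^3 = 0.200818
The M+4 peak is largest (0.426327); scaling to 100 gives 16.69 : 70.77 : 100.00 : 47.10.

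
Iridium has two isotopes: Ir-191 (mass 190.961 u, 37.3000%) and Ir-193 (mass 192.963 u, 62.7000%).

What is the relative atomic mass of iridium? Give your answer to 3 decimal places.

Ar = Σ fᵢ·mᵢ = 0.373000 × 190.961 + 0.627000 × 192.963
= 71.2285 + 120.9878 = 192.2163 u

192.216 u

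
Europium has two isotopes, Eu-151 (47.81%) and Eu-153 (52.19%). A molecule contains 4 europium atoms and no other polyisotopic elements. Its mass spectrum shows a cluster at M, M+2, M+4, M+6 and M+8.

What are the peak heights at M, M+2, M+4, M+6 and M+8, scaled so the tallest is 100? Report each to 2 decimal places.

The 4 Eu atoms are independent, so intensities follow the terms of (0.4781 + 0.5219)^4.
P(M) = 0.4781^4 = 0.052249
P(M+2) = 4 × 0.4781^3 × 0.5219^1 = 0.228141
P(M+4) = 6 × 0.4781^2 × 0.5219^2 = 0.373563
P(M+6) = 4 × 0.4781^1 × 0.5219^3 = 0.271857
P(M+8) = 0.5219^4 = 0.074191
The M+4 peak is largest (0.373563); scaling to 100 gives 13.99 : 61.07 : 100.00 : 72.77 : 19.86.

13.99 : 61.07 : 100.00 : 72.77 : 19.86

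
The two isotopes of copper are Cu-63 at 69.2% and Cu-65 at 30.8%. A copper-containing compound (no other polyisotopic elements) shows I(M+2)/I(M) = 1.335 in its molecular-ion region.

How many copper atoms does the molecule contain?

3

For n independent Cu atoms, I(M+2)/I(M) = n · (abundance Cu-65) / (abundance Cu-63) = n · 0.308/0.692.
n = 1.335 × 0.692/0.308 = 3.00 ≈ 3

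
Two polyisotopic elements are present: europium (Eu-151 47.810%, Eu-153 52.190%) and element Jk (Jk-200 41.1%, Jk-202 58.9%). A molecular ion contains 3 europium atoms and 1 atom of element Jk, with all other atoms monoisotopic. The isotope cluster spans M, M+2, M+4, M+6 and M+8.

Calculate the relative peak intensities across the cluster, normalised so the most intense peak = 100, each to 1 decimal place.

Europium pattern (n=3): 0.10928391 : 0.3578871 : 0.39067407 : 0.14215492
Element Jk pattern (n=1): 0.4110 : 0.5890
Convolve the two distributions (both contribute in 2-u steps):
  M: 0.10928391×0.4110 = 0.044916
  M+2: 0.10928391×0.5890 + 0.3578871×0.4110 = 0.211460
  M+4: 0.3578871×0.5890 + 0.39067407×0.4110 = 0.371363
  M+6: 0.39067407×0.5890 + 0.14215492×0.4110 = 0.288533
  M+8: 0.14215492×0.5890 = 0.083729
Scale to base peak (0.371363) = 100: 12.1 : 56.9 : 100.0 : 77.7 : 22.5

12.1 : 56.9 : 100.0 : 77.7 : 22.5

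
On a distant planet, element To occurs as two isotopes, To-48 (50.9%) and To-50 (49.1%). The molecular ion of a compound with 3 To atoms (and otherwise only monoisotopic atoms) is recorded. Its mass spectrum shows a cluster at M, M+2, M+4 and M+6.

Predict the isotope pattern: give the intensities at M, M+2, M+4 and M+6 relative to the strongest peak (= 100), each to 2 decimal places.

The 3 To atoms are independent, so intensities follow the terms of (0.509 + 0.491)^3.
P(M) = 0.509^3 = 0.131872
P(M+2) = 3 × 0.509^2 × 0.491^1 = 0.381626
P(M+4) = 3 × 0.509^1 × 0.491^2 = 0.368131
P(M+6) = 0.491^3 = 0.118371
The M+2 peak is largest (0.381626); scaling to 100 gives 34.56 : 100.00 : 96.46 : 31.02.

34.56 : 100.00 : 96.46 : 31.02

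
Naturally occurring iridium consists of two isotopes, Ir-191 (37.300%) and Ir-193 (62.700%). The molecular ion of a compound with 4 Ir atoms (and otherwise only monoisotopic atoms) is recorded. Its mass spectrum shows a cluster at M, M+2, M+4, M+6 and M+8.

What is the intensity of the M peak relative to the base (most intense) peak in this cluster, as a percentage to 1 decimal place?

Term probabilities: M 0.0194, M+2 0.1302, M+4 0.3282, M+6 0.3678, M+8 0.1546. Base peak = M+6.
P(M+6) = C(4,3) × 0.37300^1 × 0.62700^3 = 4 × 0.3730 × 0.24649188 = 0.367766 (base)
P(M) = C(4,0) × 0.37300^4 × 0.62700^0 = 1 × 0.01935688 × 1.0000 = 0.019357
Relative intensity = 0.019357 / 0.367766 × 100 = 5.3

5.3%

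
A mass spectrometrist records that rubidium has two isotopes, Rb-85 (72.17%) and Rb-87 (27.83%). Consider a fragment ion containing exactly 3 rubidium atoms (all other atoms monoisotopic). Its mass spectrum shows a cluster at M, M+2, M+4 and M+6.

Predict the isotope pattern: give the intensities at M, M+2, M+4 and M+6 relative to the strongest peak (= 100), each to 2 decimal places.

The 3 Rb atoms are independent, so intensities follow the terms of (0.7217 + 0.2783)^3.
P(M) = 0.7217^3 = 0.375898
P(M+2) = 3 × 0.7217^2 × 0.2783^1 = 0.434858
P(M+4) = 3 × 0.7217^1 × 0.2783^2 = 0.167689
P(M+6) = 0.2783^3 = 0.021555
The M+2 peak is largest (0.434858); scaling to 100 gives 86.44 : 100.00 : 38.56 : 4.96.

86.44 : 100.00 : 38.56 : 4.96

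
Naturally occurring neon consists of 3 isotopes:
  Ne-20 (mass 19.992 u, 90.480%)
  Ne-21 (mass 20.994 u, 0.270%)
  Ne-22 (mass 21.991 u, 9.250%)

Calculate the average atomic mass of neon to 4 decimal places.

The abundance-weighted mean is 0.90480 × 19.992 + 0.00270 × 20.994 + 0.09250 × 21.991
= 18.08876 + 0.05668 + 2.03417 = 20.17961 u

20.1796 u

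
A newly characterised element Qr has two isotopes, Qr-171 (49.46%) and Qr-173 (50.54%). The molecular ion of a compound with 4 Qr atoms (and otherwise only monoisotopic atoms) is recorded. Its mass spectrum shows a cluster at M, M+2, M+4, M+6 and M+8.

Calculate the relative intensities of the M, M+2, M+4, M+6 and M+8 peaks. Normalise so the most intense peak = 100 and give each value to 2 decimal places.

15.96 : 65.24 : 100.00 : 68.12 : 17.40

The 4 Qr atoms are independent, so intensities follow the terms of (0.4946 + 0.5054)^4.
P(M) = 0.4946^4 = 0.059843
P(M+2) = 4 × 0.4946^3 × 0.5054^1 = 0.244601
P(M+4) = 6 × 0.4946^2 × 0.5054^2 = 0.374913
P(M+6) = 4 × 0.4946^1 × 0.5054^3 = 0.255399
P(M+8) = 0.5054^4 = 0.065244
The M+4 peak is largest (0.374913); scaling to 100 gives 15.96 : 65.24 : 100.00 : 68.12 : 17.40.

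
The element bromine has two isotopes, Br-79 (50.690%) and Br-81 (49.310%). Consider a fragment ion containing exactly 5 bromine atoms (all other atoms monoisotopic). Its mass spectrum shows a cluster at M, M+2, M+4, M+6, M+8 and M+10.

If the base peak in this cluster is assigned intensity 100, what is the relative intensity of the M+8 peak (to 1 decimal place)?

(0.50690 + 0.49310)^5 gives M 0.0335, M+2 0.1628, M+4 0.3167, M+6 0.3081, M+8 0.1498, M+10 0.0292; the largest is M+4.
P(M+4) = C(5,2) × 0.50690^3 × 0.49310^2 = 10 × 0.13024674 × 0.24314761 = 0.316692 (base)
P(M+8) = C(5,4) × 0.50690^1 × 0.49310^4 = 5 × 0.5069 × 0.05912076 = 0.149842
Relative intensity = 0.149842 / 0.316692 × 100 = 47.3

47.3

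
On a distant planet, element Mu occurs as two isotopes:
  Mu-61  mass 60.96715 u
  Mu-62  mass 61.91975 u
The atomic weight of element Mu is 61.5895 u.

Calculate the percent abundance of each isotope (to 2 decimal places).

Let x be the fractional abundance of Mu-61; then Mu-62 has abundance 1 − x.
60.96715·x + 61.91975·(1 − x) = 61.5895
(60.96715 − 61.91975)·x = 61.5895 − 61.91975
x = -0.33025 / -0.95260 = 0.34668 → 34.67% Mu-61, 65.33% Mu-62.

Mu-61: 34.67%, Mu-62: 65.33%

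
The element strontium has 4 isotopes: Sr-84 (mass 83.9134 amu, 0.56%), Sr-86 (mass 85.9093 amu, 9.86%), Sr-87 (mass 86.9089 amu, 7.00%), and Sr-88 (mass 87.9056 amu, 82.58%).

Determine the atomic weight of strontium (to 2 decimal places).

Average mass = Σ (abundance × isotope mass) = 0.0056 × 83.9134 + 0.0986 × 85.9093 + 0.0700 × 86.9089 + 0.8258 × 87.9056
= 0.46992 + 8.47066 + 6.08362 + 72.59244 = 87.61664 amu

87.62 amu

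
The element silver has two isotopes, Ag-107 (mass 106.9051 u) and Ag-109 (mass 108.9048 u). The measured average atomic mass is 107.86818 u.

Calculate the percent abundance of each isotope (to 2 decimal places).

With x = fraction of Ag-107 (so Ag-109 is 1 − x):
106.9051·x + 108.9048·(1 − x) = 107.86818
(106.9051 − 108.9048)·x = 107.86818 − 108.9048
x = -1.03662 / -1.9997 = 0.51839 → 51.84% Ag-107, 48.16% Ag-109.

Ag-107: 51.84%, Ag-109: 48.16%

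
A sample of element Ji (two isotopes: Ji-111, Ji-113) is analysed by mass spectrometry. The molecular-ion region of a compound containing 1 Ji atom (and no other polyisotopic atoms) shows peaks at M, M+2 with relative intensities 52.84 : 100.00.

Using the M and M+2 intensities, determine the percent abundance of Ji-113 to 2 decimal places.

Write p for the Ji-111 fraction. I(M+2)/I(M) = [C(1,1)·p^0·(1−p)] / p^1 = 1·(1−p)/p = 100.00/52.84 = 1.8925
(1−p)/p = 1.8925/1 = 1.8925  ⇒  p = 1/(1 + 1.8925) = 0.3457
Ji-111: 34.57%, Ji-113: 65.43%.

65.43%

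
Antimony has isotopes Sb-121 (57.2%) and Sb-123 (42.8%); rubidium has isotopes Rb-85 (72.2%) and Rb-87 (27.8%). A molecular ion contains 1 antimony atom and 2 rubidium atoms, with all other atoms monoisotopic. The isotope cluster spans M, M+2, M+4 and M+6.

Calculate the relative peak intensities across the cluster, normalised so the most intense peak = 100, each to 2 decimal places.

65.86 : 100.00 : 47.71 : 7.31

Antimony pattern (n=1): 0.5720 : 0.4280
Rubidium pattern (n=2): 0.521284 : 0.401432 : 0.077284
Convolve the two distributions (both contribute in 2-u steps):
  M: 0.5720×0.521284 = 0.298174
  M+2: 0.5720×0.401432 + 0.4280×0.521284 = 0.452729
  M+4: 0.5720×0.077284 + 0.4280×0.401432 = 0.216019
  M+6: 0.4280×0.077284 = 0.033078
Scale to base peak (0.452729) = 100: 65.86 : 100.00 : 47.71 : 7.31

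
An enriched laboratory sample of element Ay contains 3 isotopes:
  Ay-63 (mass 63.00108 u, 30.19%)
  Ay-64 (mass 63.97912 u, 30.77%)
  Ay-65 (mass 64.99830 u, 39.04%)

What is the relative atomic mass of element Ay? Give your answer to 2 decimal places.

Weight each isotope mass by its fractional abundance: 0.3019 × 63.00108 + 0.3077 × 63.97912 + 0.3904 × 64.99830
= 19.020026 + 19.686375 + 25.375336 = 64.081737 u

64.08 u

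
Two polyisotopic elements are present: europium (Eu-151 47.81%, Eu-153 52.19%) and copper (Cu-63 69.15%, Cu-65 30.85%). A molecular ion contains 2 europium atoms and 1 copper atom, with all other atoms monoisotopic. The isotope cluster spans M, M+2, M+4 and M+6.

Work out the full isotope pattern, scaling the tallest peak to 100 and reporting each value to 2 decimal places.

38.03 : 100.00 : 82.36 : 20.22

Europium pattern (n=2): 0.22857961 : 0.49904078 : 0.27237961
Copper pattern (n=1): 0.6915 : 0.3085
Convolve the two distributions (both contribute in 2-u steps):
  M: 0.22857961×0.6915 = 0.158063
  M+2: 0.22857961×0.3085 + 0.49904078×0.6915 = 0.415604
  M+4: 0.49904078×0.3085 + 0.27237961×0.6915 = 0.342305
  M+6: 0.27237961×0.3085 = 0.084029
Scale to base peak (0.415604) = 100: 38.03 : 100.00 : 82.36 : 20.22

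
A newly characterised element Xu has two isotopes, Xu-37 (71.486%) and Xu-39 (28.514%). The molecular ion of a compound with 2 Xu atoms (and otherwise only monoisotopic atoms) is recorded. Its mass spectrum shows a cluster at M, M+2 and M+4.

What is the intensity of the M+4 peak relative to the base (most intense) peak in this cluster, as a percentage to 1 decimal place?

Term probabilities: M 0.5110, M+2 0.4077, M+4 0.0813. Base peak = M.
P(M) = C(2,0) × 0.71486^2 × 0.28514^0 = 1 × 0.51102482 × 1.0000 = 0.511025 (base)
P(M+4) = C(2,2) × 0.71486^0 × 0.28514^2 = 1 × 1.0000 × 0.08130482 = 0.081305
Relative intensity = 0.081305 / 0.511025 × 100 = 15.9

15.9%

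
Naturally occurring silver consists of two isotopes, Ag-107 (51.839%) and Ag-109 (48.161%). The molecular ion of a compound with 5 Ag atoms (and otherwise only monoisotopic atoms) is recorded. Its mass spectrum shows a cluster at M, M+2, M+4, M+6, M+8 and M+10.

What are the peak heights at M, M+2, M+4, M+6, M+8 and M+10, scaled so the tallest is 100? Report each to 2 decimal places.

Expanding (0.51839 + 0.48161)^5:
P(M) = 0.51839^5 = 0.037435
P(M+2) = 5 × 0.51839^4 × 0.48161^1 = 0.173897
P(M+4) = 10 × 0.51839^3 × 0.48161^2 = 0.323118
P(M+6) = 10 × 0.51839^2 × 0.48161^3 = 0.300192
P(M+8) = 5 × 0.51839^1 × 0.48161^4 = 0.139447
P(M+10) = 0.48161^5 = 0.025911
The M+4 peak is largest (0.323118); scaling to 100 gives 11.59 : 53.82 : 100.00 : 92.90 : 43.16 : 8.02.

11.59 : 53.82 : 100.00 : 92.90 : 43.16 : 8.02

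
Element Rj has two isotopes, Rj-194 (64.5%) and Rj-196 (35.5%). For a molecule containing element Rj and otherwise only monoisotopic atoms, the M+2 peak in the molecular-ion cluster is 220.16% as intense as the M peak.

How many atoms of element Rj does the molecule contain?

4

With n Rj atoms, P(M+2)/P(M) = C(n,1)·p^(n−1)q / p^n = n·q/p = n · 0.355/0.645.
n = 2.2016 × 0.645/0.355 = 4.00 ≈ 4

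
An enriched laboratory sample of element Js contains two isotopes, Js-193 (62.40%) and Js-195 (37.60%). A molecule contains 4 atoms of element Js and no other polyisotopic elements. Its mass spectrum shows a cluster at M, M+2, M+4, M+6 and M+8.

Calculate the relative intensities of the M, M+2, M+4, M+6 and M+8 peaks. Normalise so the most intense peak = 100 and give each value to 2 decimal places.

41.49 : 100.00 : 90.38 : 36.31 : 5.47

Each Js atom is independently Js-193 (p = 0.6240) or Js-195 (q = 0.3760); the cluster is the binomial expansion (p + q)^4.
P(M) = 0.6240^4 = 0.151614
P(M+2) = 4 × 0.6240^3 × 0.3760^1 = 0.365428
P(M+4) = 6 × 0.6240^2 × 0.3760^2 = 0.330291
P(M+6) = 4 × 0.6240^1 × 0.3760^3 = 0.132681
P(M+8) = 0.3760^4 = 0.019987
The M+2 peak is largest (0.365428); scaling to 100 gives 41.49 : 100.00 : 90.38 : 36.31 : 5.47.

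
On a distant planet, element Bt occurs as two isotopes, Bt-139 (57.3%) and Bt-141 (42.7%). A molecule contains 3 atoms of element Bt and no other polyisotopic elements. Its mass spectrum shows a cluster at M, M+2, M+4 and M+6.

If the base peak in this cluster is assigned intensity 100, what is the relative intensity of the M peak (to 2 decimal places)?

(0.573 + 0.427)^3 gives M 0.1881, M+2 0.4206, M+4 0.3134, M+6 0.0779; the largest is M+2.
P(M+2) = C(3,1) × 0.573^2 × 0.427^1 = 3 × 0.328329 × 0.4270 = 0.420589 (base)
P(M) = C(3,0) × 0.573^3 × 0.427^0 = 1 × 0.18813252 × 1.0000 = 0.188133
Relative intensity = 0.188133 / 0.420589 × 100 = 44.73

44.73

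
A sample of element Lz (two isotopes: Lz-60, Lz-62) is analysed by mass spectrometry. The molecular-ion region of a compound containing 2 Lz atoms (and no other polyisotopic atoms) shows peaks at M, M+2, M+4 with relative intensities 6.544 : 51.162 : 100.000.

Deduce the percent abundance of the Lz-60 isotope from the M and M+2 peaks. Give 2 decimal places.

20.37%

Let p = fractional abundance of Lz-60. I(M+2)/I(M) = [C(2,1)·p^1·(1−p)] / p^2 = 2·(1−p)/p = 51.162/6.544 = 7.8182
(1−p)/p = 7.8182/2 = 3.9091  ⇒  p = 1/(1 + 3.9091) = 0.2037
Lz-60: 20.37%, Lz-62: 79.63%.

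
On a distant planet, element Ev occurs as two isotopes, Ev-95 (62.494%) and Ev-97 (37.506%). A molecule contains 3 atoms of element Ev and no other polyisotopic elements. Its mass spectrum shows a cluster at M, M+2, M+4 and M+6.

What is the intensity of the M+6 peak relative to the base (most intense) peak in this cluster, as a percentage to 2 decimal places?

(0.62494 + 0.37506)^3 gives M 0.2441, M+2 0.4394, M+4 0.2637, M+6 0.0528; the largest is M+2.
P(M+2) = C(3,1) × 0.62494^2 × 0.37506^1 = 3 × 0.39055 × 0.37506 = 0.439439 (base)
P(M+6) = C(3,3) × 0.62494^0 × 0.37506^3 = 1 × 1.0000 × 0.05275969 = 0.052760
Relative intensity = 0.052760 / 0.439439 × 100 = 12.01

12.01%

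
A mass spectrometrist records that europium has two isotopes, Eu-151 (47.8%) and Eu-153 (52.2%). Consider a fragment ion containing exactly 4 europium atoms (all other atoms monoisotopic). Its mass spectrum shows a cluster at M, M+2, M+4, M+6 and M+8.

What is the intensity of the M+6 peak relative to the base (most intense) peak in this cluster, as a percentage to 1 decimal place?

Term probabilities: M 0.0522, M+2 0.2280, M+4 0.3735, M+6 0.2720, M+8 0.0742. Base peak = M+4.
P(M+4) = C(4,2) × 0.478^2 × 0.522^2 = 6 × 0.228484 × 0.272484 = 0.373549 (base)
P(M+6) = C(4,3) × 0.478^1 × 0.522^3 = 4 × 0.4780 × 0.14223665 = 0.271956
Relative intensity = 0.271956 / 0.373549 × 100 = 72.8

72.8%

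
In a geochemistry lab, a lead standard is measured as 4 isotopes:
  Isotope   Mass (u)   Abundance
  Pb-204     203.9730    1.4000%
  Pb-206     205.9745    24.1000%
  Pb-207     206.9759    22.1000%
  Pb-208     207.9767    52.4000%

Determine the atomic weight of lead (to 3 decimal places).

207.217 u

Average mass = Σ (abundance × isotope mass) = 0.014000 × 203.9730 + 0.241000 × 205.9745 + 0.221000 × 206.9759 + 0.524000 × 207.9767
= 2.85562 + 49.63985 + 45.74167 + 108.97979 = 207.21693 u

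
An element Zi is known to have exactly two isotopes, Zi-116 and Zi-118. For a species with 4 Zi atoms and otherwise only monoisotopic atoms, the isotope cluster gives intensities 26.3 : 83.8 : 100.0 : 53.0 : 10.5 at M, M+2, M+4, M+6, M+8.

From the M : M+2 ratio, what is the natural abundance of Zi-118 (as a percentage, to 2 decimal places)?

Let p = fractional abundance of Zi-116. I(M+2)/I(M) = [C(4,1)·p^3·(1−p)] / p^4 = 4·(1−p)/p = 83.8/26.3 = 3.1863
(1−p)/p = 3.1863/4 = 0.7966  ⇒  p = 1/(1 + 0.7966) = 0.5566
Zi-116: 55.66%, Zi-118: 44.34%.

44.34%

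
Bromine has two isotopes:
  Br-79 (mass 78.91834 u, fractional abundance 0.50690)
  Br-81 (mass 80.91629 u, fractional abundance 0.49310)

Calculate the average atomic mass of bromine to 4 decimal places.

79.9035 u

The abundance-weighted mean is 0.50690 × 78.91834 + 0.49310 × 80.91629
= 40.003707 + 39.899823 = 79.903530 u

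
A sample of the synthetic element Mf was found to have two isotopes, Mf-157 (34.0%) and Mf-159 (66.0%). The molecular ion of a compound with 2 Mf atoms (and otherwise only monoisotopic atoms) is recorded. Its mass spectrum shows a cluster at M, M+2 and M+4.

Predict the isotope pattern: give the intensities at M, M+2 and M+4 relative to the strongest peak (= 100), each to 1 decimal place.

The 2 Mf atoms are independent, so intensities follow the terms of (0.340 + 0.660)^2.
P(M) = 0.340^2 = 0.115600
P(M+2) = 2 × 0.340^1 × 0.660^1 = 0.448800
P(M+4) = 0.660^2 = 0.435600
The M+2 peak is largest (0.448800); scaling to 100 gives 25.8 : 100.0 : 97.1.

25.8 : 100.0 : 97.1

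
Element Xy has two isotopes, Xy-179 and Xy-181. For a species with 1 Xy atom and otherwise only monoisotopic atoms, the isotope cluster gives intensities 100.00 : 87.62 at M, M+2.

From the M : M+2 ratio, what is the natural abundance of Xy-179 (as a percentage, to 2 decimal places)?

53.30%

Write p for the Xy-179 fraction. I(M+2)/I(M) = [C(1,1)·p^0·(1−p)] / p^1 = 1·(1−p)/p = 87.62/100.00 = 0.8762
(1−p)/p = 0.8762/1 = 0.8762  ⇒  p = 1/(1 + 0.8762) = 0.5330
Xy-179: 53.30%, Xy-181: 46.70%.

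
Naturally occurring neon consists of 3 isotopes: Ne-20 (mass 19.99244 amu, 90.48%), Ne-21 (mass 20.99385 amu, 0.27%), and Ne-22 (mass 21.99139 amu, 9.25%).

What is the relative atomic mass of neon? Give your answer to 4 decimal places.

20.1800 amu

The abundance-weighted mean is 0.9048 × 19.99244 + 0.0027 × 20.99385 + 0.0925 × 21.99139
= 18.089160 + 0.056683 + 2.034204 = 20.180047 amu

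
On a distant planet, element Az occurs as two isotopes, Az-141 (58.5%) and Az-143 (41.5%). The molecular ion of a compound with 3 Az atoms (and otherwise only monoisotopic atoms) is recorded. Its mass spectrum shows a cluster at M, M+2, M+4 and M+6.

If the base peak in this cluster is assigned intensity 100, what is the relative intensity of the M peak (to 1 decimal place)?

(0.585 + 0.415)^3 gives M 0.2002, M+2 0.4261, M+4 0.3023, M+6 0.0715; the largest is M+2.
P(M+2) = C(3,1) × 0.585^2 × 0.415^1 = 3 × 0.342225 × 0.4150 = 0.426070 (base)
P(M) = C(3,0) × 0.585^3 × 0.415^0 = 1 × 0.20020162 × 1.0000 = 0.200202
Relative intensity = 0.200202 / 0.426070 × 100 = 47.0

47.0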